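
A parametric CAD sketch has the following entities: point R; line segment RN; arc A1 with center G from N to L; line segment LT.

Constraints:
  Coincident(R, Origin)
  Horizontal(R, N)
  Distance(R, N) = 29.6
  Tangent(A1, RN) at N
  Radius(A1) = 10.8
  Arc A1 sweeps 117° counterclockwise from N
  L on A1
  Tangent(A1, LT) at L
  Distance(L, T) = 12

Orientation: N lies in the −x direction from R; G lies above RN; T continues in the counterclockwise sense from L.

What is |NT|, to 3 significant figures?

26.7

R is at the origin; R and N share the same y with |RN| = 29.6 and N on the −x side, so N = (-29.6, 0.00). Since A1 is tangent to RN there, GN ⟂ RN, so G = N + (0, 10.8) = (-29.6, 10.8). On A1, N sits at bearing -90° from G; a 117° counterclockwise sweep puts L at bearing 27°, so L = G + 10.8·(cos 27°, sin 27°) = (-20.0, 15.7). A1 meets LT tangentially, so GL is at right angles to LT, so LT runs along (−sin 27°, cos 27°); with |LT| = 12.0, T = (-25.4, 26.4). Then |NT| = |T − N| = 26.7.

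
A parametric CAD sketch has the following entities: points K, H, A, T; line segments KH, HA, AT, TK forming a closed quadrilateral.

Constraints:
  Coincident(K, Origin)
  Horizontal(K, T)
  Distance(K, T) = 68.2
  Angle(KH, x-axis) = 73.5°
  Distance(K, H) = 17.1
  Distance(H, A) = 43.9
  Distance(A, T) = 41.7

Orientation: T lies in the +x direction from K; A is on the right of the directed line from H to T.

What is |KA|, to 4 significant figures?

36.30

Checks: KH at 73.50° ✓; |HA| = 43.90 ✓; |AT| = 41.70 ✓.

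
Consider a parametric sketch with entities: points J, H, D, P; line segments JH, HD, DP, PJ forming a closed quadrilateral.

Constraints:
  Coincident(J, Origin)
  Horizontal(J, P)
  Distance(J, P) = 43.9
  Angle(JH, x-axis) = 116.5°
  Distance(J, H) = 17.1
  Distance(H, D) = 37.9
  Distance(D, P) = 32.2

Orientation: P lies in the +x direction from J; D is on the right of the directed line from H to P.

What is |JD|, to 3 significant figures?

21.3

J is at the origin; J and P share the same y with |JP| = 43.9 and P in +x, so P = (43.9, 0). JH runs at 116.5° with |JH| = 17.1, so H = (-7.63, 15.3). D is determined by |HD| = 37.9 and |DP| = 32.2 together: it lies at the intersection of circle(H, 37.9) and circle(P, 32.2). With |HP| = 53.8, the foot of the radical line on HP is 30.6 from H and the perpendicular offset is √(37.9² − 30.6²) = 22.4. Taking the right-of-HP solution: D = (15.3, -14.9).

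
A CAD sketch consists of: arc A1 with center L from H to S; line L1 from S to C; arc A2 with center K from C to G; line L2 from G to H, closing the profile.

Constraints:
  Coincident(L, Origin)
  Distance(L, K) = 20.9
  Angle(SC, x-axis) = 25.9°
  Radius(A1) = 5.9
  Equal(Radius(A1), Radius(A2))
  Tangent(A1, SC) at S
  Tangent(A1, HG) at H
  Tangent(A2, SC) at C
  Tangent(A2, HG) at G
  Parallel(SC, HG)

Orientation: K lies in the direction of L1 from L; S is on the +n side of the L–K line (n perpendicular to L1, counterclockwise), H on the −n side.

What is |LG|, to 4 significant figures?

21.72

The slot axis is L1's direction at 25.9°, so u = (cos 25.9°, sin 25.9°) = (0.8996, 0.4368) and n = (−sin 25.9°, cos 25.9°) = (-0.4368, 0.8996). L is at the origin and K lies 20.9 along u from L, so K = 20.9·u = (18.80, 9.129). Tangency of A1 to both parallel lines with radius 5.9 puts S and H at L ± 5.9·n: S = (-2.577, 5.307), H = (2.577, -5.307). Equal radii place C and G the same way about K: C = K + 5.9·n = (16.22, 14.44), G = K − 5.9·n = (21.38, 3.822). Then |LG| = |G − L| = 21.72.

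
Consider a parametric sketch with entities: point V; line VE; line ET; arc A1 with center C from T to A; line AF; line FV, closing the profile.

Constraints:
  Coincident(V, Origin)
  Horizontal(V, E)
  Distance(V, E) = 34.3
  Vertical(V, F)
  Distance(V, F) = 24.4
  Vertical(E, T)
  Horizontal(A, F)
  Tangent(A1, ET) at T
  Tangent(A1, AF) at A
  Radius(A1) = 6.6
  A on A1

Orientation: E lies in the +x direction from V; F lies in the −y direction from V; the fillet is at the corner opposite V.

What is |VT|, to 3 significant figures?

38.6

V is at the origin; V and E share the same y with |VE| = 34.3 and E on the +x side, so E = (34.3, 0.00). VF is vertical with |VF| = 24.4 and F on the −y side, so F = (0.00, -24.4). The virtual corner opposite V is at (34.3, -24.4). The tangent condition forces CT to be normal to ET and A1 meets AF tangentially, so CA is at right angles to AF, with radius 6.6, so the center C sits 6.6 in from both sides at C = (27.7, -17.8). That places the tangent points at T = (34.3, -17.8) on ET and A = (27.7, -24.4) on AF. Then |VT| = |T − V| = 38.6.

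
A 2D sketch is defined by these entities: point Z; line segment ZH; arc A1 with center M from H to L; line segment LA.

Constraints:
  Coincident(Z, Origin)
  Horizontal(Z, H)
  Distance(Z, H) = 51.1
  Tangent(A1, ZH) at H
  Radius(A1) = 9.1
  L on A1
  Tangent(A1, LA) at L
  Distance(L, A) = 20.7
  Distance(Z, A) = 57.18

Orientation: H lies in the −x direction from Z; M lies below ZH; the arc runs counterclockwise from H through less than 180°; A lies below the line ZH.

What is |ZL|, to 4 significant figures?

60.43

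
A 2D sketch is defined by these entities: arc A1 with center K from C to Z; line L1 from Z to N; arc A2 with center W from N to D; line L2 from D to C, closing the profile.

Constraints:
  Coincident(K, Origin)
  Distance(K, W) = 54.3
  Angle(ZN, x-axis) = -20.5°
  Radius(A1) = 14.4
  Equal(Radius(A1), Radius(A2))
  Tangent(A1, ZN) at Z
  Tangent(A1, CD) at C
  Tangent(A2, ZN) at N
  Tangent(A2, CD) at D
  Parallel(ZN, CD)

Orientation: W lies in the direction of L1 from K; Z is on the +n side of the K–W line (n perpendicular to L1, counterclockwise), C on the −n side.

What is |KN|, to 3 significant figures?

56.2

The slot axis is L1's direction at -20.5°, so u = (cos -20.5°, sin -20.5°) = (0.937, -0.350) and n = (−sin -20.5°, cos -20.5°) = (0.350, 0.937). K is at the origin and W lies 54.3 along u from K, so W = 54.3·u = (50.9, -19.0). Tangency of A1 to both parallel lines with radius 14.4 puts Z and C at K ± 14.4·n: Z = (5.04, 13.5), C = (-5.04, -13.5). Equal radii place N and D the same way about W: N = W + 14.4·n = (55.9, -5.53), D = W − 14.4·n = (45.8, -32.5). Then |KN| = |N − K| = 56.2.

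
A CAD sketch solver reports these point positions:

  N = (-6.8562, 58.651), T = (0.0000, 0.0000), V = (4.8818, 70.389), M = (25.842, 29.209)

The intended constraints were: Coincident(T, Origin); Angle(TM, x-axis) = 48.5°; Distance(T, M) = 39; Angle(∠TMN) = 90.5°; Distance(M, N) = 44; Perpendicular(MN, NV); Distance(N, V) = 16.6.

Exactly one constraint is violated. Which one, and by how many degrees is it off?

Perpendicular(MN, NV) — off by 3.00°.

T = (0.00, 0.00) ✓; TM at 48.50° ✓; |TM| = 39.00 ✓; ∠TMN = 90.50° ✓; |MN| = 44.00 ✓; ∠(MN, NV) = 93.00° ✗; |NV| = 16.60 ✓.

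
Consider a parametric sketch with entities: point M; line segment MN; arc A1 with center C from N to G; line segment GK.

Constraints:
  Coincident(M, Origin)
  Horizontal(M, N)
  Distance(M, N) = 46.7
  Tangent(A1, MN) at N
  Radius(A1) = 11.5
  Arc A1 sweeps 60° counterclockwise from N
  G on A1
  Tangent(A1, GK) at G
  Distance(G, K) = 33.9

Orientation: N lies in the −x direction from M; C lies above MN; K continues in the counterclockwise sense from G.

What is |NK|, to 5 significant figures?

44.235

On A1, N sits at bearing -90° from C; a 60° counterclockwise sweep puts G at bearing -30°, so G = C + 11.5·(cos -30°, sin -30°) = (-36.741, 5.7500). A1 meets GK tangentially, so CG is at right angles to GK, so GK runs along (−sin -30°, cos -30°); with |GK| = 33.9, K = (-19.791, 35.108). Then |NK| = |K − N| = 44.235.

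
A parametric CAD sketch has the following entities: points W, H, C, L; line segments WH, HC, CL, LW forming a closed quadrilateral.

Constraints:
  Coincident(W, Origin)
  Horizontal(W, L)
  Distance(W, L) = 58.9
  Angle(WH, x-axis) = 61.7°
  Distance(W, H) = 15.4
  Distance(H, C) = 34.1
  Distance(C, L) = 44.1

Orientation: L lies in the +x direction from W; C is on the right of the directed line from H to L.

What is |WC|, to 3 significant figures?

26.4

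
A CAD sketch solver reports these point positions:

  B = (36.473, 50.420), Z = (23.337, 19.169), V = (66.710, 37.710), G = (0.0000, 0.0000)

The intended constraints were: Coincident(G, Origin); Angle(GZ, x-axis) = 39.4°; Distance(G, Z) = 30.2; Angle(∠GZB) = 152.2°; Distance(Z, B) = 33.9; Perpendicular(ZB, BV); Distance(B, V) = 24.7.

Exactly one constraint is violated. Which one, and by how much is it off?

Distance(B, V) = 24.7 — off by 8.10.

G = (0.00, 0.00) ✓; GZ at 39.40° ✓; |GZ| = 30.20 ✓; ∠GZB = 152.2° ✓; |ZB| = 33.90 ✓; ∠(ZB, BV) = 90.00° ✓; |BV| = 32.80 ✗.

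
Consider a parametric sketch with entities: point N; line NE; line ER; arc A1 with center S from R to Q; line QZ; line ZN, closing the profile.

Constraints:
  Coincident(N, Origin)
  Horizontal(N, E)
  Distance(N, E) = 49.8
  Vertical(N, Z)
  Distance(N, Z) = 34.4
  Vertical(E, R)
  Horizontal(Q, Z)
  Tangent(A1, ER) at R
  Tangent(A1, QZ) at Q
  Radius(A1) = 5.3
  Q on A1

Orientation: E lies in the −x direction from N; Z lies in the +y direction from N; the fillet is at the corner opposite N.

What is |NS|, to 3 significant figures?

53.2

NZ is vertical with |NZ| = 34.4 and Z on the +y side, so Z = (0.00, 34.4). The virtual corner opposite N is at (-49.8, 34.4). A1 meets ER tangentially, so SR is at right angles to ER and the tangent condition forces SQ to be normal to QZ, with radius 5.3, so the center S sits 5.3 in from both sides at S = (-44.5, 29.1). Then |NS| = |S − N| = 53.2.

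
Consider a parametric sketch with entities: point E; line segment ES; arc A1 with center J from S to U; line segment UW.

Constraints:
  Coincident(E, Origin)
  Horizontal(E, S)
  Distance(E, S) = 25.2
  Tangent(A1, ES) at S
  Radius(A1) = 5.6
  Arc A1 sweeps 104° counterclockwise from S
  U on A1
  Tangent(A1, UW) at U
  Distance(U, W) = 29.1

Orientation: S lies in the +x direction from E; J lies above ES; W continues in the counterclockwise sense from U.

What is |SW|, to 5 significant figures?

35.227

E is at the origin; E and S share the same y with |ES| = 25.2 and S on the +x side, so S = (25.200, 0.0000). Tangency of A1 to ES means the radius JS is perpendicular to ES, so J = S + (0, 5.6) = (25.200, 5.6000). On A1, S sits at bearing -90° from J; a 104° counterclockwise sweep puts U at bearing 14°, so U = J + 5.6·(cos 14°, sin 14°) = (30.634, 6.9548). A1 meets UW tangentially, so JU is at right angles to UW, so UW runs along (−sin 14°, cos 14°); with |UW| = 29.1, W = (23.594, 35.190). Then |SW| = |W − S| = 35.227.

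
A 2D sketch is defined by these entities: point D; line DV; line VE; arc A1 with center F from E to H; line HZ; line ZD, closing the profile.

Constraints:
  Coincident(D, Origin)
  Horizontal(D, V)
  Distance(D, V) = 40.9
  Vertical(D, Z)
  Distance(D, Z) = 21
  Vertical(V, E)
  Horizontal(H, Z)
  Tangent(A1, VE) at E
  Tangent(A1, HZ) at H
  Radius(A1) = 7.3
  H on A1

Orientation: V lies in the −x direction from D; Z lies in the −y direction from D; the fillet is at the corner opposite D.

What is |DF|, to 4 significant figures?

36.29

D is at the origin; DV is horizontal with |DV| = 40.9 and V on the −x side, so V = (-40.90, 0.000). D and Z share the same x with |DZ| = 21.0 and Z on the −y side, so Z = (0.000, -21.00). The virtual corner opposite D is at (-40.90, -21.00). A1 meets VE tangentially, so FE is at right angles to VE and tangency of A1 to HZ means the radius FH is perpendicular to HZ, with radius 7.3, so the center F sits 7.3 in from both sides at F = (-33.60, -13.70). Then |DF| = |F − D| = 36.29.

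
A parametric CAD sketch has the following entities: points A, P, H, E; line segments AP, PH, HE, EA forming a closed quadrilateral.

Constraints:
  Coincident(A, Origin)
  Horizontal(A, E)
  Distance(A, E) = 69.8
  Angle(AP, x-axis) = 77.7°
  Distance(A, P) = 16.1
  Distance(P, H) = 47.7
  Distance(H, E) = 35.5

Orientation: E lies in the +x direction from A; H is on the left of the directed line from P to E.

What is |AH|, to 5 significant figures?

57.139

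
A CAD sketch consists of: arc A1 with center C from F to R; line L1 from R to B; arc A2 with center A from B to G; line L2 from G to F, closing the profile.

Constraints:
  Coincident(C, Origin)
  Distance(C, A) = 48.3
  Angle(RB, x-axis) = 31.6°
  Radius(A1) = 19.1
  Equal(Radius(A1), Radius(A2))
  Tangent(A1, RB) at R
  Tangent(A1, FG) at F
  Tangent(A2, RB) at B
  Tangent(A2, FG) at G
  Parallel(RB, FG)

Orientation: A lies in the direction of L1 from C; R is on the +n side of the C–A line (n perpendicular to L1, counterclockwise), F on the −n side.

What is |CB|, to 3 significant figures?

51.9

The slot axis is L1's direction at 31.6°, so u = (cos 31.6°, sin 31.6°) = (0.852, 0.524) and n = (−sin 31.6°, cos 31.6°) = (-0.524, 0.852). C is at the origin and A lies 48.3 along u from C, so A = 48.3·u = (41.1, 25.3). Tangency of A1 to both parallel lines with radius 19.1 puts R and F at C ± 19.1·n: R = (-10.0, 16.3), F = (10.0, -16.3). Equal radii place B and G the same way about A: B = A + 19.1·n = (31.1, 41.6), G = A − 19.1·n = (51.1, 9.04). Then |CB| = |B − C| = 51.9.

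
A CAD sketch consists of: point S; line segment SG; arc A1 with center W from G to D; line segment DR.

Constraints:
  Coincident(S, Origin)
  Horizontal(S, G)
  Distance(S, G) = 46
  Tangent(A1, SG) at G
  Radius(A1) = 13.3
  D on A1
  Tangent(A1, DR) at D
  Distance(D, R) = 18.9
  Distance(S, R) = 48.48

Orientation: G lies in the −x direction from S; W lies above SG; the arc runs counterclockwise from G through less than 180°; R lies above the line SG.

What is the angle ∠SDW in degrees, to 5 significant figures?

149.10°

S is at the origin; SG is horizontal with |SG| = 46.0 and G on the −x side, so G = (-46.000, 0.0000). Tangency of A1 to SG means the radius WG is perpendicular to SG, so W = G + (0, 13.3) = (-46.000, 13.300). Since WD ⟂ DR (tangency), |WR| = √(13.3² + 18.9²) = 23.111 regardless of where D sits on A1. So R lies on both circle(S, 48.48) and circle(W, 23.111); the above-SG intersection is R = (-34.950, 33.598). D is the foot of the tangent from R: D = (-32.787, 14.822).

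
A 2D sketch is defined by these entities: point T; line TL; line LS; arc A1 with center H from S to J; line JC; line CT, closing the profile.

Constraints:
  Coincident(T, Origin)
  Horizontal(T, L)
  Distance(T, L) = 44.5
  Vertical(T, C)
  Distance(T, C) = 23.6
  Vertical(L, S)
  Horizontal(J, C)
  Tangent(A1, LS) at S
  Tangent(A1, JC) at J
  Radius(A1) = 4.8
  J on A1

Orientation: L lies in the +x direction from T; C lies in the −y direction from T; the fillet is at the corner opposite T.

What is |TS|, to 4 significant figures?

48.31

T is at the origin; T and L share the same y with |TL| = 44.5 and L on the +x side, so L = (44.50, 0.000). T and C share the same x with |TC| = 23.6 and C on the −y side, so C = (0.000, -23.60). The virtual corner opposite T is at (44.50, -23.60). A1 meets LS tangentially, so HS is at right angles to LS and the tangent condition forces HJ to be normal to JC, with radius 4.8, so the center H sits 4.8 in from both sides at H = (39.70, -18.80). That places the tangent points at S = (44.50, -18.80) on LS and J = (39.70, -23.60) on JC. Then |TS| = |S − T| = 48.31.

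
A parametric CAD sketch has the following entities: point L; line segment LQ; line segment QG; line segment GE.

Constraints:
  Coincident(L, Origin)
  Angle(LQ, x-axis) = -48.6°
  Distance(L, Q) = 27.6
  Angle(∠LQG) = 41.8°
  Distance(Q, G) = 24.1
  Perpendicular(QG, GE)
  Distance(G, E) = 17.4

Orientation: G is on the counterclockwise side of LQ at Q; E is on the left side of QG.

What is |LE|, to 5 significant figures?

3.6630

L is at the origin; LQ runs at -48.6° with length 27.6, so Q = 27.6·(cos -48.6°, sin -48.6°) = (18.252, -20.703). ∠LQG = 41.8°, so QG runs at -48.6° + (180° − 41.8°) = 89.600° from the x-axis; with |QG| = 24.1, G = Q + 24.1·(cos 89.600°, sin 89.600°) = (18.420, 3.3963). QG is perpendicular to GE; with |GE| = 17.4 on the left of QG, E = G + 17.4·(-0.99998, 0.0069813) = (1.0209, 3.5178). Then |LE| = |E − L| = 3.6630.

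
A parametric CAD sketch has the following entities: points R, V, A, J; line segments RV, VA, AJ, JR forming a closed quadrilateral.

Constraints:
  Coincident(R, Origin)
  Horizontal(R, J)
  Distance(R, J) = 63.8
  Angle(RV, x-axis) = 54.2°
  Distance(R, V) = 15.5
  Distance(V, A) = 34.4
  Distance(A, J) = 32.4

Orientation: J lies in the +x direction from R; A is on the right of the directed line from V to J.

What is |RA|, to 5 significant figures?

35.494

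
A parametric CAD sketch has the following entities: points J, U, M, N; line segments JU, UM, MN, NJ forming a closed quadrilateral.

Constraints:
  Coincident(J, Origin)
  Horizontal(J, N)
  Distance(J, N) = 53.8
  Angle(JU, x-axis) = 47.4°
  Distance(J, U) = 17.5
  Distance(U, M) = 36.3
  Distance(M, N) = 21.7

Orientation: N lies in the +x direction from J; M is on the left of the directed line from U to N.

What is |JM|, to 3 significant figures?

51.6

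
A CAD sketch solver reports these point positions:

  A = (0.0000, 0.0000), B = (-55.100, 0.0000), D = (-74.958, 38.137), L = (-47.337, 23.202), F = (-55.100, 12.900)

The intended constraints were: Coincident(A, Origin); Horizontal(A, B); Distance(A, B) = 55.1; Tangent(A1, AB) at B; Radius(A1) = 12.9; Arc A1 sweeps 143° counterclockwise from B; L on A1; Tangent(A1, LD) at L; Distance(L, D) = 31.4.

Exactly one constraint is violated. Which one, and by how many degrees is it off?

Tangent(A1, LD) at L — off by 8.60°.

A = (0.00, 0.00) ✓; A.y = 0.00, B.y = 0.00 ✓; |AB| = 55.10 ✓; ∠(FB, BA) = 90.00° ✓; |FB| = 12.90 ✓; bearing(F→L) − bearing(F→B) = 143.0° ✓; |FL| = 12.90 ✓; ∠(FL, LD) = 81.40° ✗; |LD| = 31.40 ✓.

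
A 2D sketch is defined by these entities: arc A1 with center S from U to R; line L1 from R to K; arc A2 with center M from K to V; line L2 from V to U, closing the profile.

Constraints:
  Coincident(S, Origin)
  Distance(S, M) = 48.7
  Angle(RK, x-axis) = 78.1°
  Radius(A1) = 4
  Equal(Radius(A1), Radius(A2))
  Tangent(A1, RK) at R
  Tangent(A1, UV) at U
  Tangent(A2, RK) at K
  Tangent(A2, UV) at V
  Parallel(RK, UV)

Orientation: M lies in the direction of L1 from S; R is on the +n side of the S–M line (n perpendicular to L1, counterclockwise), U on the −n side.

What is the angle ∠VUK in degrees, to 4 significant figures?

9.329°

Tangency of A1 to both parallel lines with radius 4.0 puts R and U at S ± 4.0·n: R = (-3.914, 0.8248), U = (3.914, -0.8248). Equal radii place K and V the same way about M: K = M + 4.0·n = (6.128, 48.48), V = M − 4.0·n = (13.96, 46.83). Then cos ∠VUK = UV·UK / (|UV||UK|), giving 9.329°.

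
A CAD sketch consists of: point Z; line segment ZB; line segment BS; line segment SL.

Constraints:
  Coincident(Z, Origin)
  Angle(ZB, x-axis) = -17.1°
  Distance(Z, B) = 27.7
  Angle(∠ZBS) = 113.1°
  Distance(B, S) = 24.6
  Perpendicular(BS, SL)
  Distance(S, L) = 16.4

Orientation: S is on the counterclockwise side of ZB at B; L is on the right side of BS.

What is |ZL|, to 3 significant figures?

54.9

∠ZBS = 113.1°, so BS runs at -17.1° + (180° − 113.1°) = 49.8° from the x-axis; with |BS| = 24.6, S = B + 24.6·(cos 49.8°, sin 49.8°) = (42.4, 10.6). BS ⟂ SL; with |SL| = 16.4 on the right of BS, L = S + 16.4·(0.764, -0.645) = (54.9, 0.0590). Then |ZL| = |L − Z| = 54.9.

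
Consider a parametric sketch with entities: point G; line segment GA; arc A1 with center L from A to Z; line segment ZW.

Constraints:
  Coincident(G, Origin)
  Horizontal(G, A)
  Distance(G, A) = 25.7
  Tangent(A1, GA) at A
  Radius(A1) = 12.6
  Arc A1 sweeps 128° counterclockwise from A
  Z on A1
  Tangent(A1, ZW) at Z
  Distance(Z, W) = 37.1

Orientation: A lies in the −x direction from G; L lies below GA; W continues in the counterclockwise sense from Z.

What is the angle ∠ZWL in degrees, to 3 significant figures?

18.8°

On A1, A sits at bearing 90° from L; a 128° counterclockwise sweep puts Z at bearing 218°, so Z = L + 12.6·(cos 218°, sin 218°) = (-35.6, -20.4). The tangent condition forces LZ to be normal to ZW, so ZW runs along (−sin 218°, cos 218°); with |ZW| = 37.1, W = (-12.8, -49.6). Then cos ∠ZWL = WZ·WL / (|WZ||WL|), giving 18.8°.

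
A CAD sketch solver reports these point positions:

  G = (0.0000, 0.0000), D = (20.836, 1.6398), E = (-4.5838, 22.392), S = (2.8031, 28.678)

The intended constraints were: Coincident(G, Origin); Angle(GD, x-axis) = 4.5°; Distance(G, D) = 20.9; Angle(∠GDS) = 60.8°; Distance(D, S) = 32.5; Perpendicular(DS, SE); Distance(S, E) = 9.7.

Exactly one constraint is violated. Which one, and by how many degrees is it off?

Perpendicular(DS, SE) — off by 6.70°.

G = (0.00, 0.00) ✓; GD at 4.500° ✓; |GD| = 20.90 ✓; ∠GDS = 60.80° ✓; |DS| = 32.50 ✓; ∠(DS, SE) = 96.70° ✗; |SE| = 9.699 ✓.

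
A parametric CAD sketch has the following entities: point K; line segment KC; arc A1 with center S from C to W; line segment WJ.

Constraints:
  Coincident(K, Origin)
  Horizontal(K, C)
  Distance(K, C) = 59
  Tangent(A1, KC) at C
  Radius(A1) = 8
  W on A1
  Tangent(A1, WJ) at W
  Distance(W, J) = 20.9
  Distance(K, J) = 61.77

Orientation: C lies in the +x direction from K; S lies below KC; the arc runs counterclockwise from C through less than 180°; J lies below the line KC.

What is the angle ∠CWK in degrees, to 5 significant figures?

120.71°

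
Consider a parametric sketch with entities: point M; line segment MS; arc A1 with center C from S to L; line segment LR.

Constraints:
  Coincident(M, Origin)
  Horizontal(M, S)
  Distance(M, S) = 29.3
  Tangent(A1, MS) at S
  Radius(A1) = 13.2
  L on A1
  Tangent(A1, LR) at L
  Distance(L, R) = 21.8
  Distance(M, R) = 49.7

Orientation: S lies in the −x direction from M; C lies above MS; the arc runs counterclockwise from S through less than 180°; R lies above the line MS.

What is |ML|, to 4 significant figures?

27.97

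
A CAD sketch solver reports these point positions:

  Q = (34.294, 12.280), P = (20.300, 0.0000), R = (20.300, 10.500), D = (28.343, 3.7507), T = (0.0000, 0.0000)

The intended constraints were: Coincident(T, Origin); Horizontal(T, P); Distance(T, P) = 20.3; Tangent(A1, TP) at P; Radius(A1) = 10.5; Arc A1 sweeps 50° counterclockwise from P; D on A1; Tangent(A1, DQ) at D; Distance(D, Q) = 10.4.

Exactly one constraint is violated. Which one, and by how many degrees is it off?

Tangent(A1, DQ) at D — off by 5.10°.

T = (0.00, 0.00) ✓; T.y = 0.00, P.y = 0.00 ✓; |TP| = 20.30 ✓; ∠(RP, PT) = 90.00° ✓; |RP| = 10.50 ✓; bearing(R→D) − bearing(R→P) = 50.00° ✓; |RD| = 10.50 ✓; ∠(RD, DQ) = 84.90° ✗; |DQ| = 10.40 ✓.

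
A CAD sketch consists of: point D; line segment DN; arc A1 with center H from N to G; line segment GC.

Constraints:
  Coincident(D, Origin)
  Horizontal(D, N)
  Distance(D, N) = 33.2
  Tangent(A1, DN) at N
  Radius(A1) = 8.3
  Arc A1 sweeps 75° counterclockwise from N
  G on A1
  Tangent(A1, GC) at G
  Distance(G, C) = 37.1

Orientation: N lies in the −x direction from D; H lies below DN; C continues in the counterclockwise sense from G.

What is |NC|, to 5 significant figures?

45.535

D is at the origin; DN is horizontal with |DN| = 33.2 and N on the −x side, so N = (-33.200, 0.0000). A1 meets DN tangentially, so HN is at right angles to DN, so H = N + (0, -8.3) = (-33.200, -8.3000). On A1, N sits at bearing 90° from H; a 75° counterclockwise sweep puts G at bearing 165°, so G = H + 8.3·(cos 165°, sin 165°) = (-41.217, -6.1518). Tangency of A1 to GC means the radius HG is perpendicular to GC, so GC runs along (−sin 165°, cos 165°); with |GC| = 37.1, C = (-50.819, -41.988). Then |NC| = |C − N| = 45.535.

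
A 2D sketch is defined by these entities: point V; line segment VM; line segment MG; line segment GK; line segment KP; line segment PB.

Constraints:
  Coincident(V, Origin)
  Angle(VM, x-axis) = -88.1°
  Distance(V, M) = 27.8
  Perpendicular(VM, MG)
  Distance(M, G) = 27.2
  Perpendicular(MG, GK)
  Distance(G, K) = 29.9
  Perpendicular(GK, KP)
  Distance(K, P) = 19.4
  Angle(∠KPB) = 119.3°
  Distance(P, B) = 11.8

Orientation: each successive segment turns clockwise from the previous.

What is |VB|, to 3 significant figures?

8.44

GK ⟂ KP, so KP runs at 1.90°; with |KP| = 19.4, P = (-7.87, 1.84). ∠KPB = 119.3° gives PB at -58.8° from the x-axis; with |PB| = 11.8, B = (-1.75, -8.25). Then |VB| = |B − V| = 8.44.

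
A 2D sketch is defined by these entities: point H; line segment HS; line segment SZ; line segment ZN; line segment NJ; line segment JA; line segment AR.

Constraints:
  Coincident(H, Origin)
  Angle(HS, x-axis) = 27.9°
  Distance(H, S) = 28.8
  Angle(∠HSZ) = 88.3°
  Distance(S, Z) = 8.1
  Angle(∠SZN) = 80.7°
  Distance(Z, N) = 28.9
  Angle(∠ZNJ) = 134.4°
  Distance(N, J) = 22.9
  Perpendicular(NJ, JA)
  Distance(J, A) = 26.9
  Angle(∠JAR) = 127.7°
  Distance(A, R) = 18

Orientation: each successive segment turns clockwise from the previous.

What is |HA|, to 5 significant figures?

32.913

H is at the origin; HS runs at 27.9° with length 28.8, so S = (25.452, 13.476). ∠HSZ = 88.3° gives SZ at -63.800° from the x-axis; with |SZ| = 8.1, Z = (29.029, 6.2086). ∠SZN = 80.7° gives ZN at -163.10° from the x-axis; with |ZN| = 28.9, N = (1.3767, -2.1927). ∠ZNJ = 134.4° gives NJ at 151.30° from the x-axis; with |NJ| = 22.9, J = (-18.710, 8.8044). NJ ⟂ JA, so JA runs at 61.300°; with |JA| = 26.9, A = (-5.7919, 32.400). Then |HA| = |A − H| = 32.913.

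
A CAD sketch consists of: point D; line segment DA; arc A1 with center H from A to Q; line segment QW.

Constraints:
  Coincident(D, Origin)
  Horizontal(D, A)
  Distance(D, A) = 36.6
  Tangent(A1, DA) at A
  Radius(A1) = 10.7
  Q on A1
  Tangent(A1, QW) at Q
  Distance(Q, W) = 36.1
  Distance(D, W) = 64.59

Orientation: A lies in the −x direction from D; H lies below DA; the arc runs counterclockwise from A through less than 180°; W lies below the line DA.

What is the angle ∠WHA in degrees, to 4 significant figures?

169.4°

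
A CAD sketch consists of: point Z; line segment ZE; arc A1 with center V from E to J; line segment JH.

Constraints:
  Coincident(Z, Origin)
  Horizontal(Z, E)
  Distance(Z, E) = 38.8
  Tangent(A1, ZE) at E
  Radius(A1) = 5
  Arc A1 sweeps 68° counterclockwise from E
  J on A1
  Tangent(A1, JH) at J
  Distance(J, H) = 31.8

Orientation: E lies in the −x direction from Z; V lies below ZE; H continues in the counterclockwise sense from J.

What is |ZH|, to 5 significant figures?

64.241

Z is at the origin; ZE is horizontal with |ZE| = 38.8 and E on the −x side, so E = (-38.800, 0.0000). The tangent condition forces VE to be normal to ZE, so V = E + (0, -5) = (-38.800, -5.0000). On A1, E sits at bearing 90° from V; a 68° counterclockwise sweep puts J at bearing 158°, so J = V + 5.0·(cos 158°, sin 158°) = (-43.436, -3.1270). The tangent condition forces VJ to be normal to JH, so JH runs along (−sin 158°, cos 158°); with |JH| = 31.8, H = (-55.348, -32.611). Then |ZH| = |H − Z| = 64.241.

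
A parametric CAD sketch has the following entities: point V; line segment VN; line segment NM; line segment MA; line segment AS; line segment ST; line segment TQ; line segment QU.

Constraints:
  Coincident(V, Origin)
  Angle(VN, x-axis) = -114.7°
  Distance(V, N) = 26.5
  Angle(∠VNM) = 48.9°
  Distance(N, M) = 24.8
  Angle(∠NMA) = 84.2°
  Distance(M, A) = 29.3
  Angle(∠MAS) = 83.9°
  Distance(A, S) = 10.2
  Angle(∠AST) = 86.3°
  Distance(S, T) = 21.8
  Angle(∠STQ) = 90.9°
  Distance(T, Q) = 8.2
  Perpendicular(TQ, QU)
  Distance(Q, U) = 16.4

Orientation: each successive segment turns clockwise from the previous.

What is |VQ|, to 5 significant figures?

14.419

∠AST = 86.3° gives ST at -171.40° from the x-axis; with |ST| = 21.8, T = (-12.819, -5.4321). ∠STQ = 90.9° gives TQ at 99.500° from the x-axis; with |TQ| = 8.2, Q = (-14.173, 2.6554). Then |VQ| = |Q − V| = 14.419.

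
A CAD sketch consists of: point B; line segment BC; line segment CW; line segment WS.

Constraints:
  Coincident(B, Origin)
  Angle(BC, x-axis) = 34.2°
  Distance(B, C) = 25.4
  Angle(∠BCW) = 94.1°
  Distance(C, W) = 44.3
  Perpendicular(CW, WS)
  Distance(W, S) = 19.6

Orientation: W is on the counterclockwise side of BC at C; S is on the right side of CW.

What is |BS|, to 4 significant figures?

64.39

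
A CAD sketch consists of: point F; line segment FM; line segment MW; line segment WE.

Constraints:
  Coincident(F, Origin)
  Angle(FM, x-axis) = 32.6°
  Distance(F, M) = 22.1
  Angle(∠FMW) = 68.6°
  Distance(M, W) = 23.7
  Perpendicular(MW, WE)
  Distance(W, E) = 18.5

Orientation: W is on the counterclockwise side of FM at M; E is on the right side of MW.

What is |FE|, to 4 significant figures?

42.09

F is at the origin; FM runs at 32.6° with length 22.1, so M = 22.1·(cos 32.6°, sin 32.6°) = (18.62, 11.91). ∠FMW = 68.6°, so MW runs at 32.6° + (180° − 68.6°) = 144.0° from the x-axis; with |MW| = 23.7, W = M + 23.7·(cos 144.0°, sin 144.0°) = (-0.5555, 25.84). MW ⟂ WE; with |WE| = 18.5 on the right of MW, E = W + 18.5·(0.5878, 0.8090) = (10.32, 40.80). Then |FE| = |E − F| = 42.09.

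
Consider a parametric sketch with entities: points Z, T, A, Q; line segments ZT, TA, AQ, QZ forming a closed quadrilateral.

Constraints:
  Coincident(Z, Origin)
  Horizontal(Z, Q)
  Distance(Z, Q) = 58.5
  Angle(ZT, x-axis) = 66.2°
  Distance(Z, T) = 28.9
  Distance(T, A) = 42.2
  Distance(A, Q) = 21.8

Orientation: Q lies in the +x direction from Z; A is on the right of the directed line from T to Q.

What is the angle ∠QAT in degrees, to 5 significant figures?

110.25°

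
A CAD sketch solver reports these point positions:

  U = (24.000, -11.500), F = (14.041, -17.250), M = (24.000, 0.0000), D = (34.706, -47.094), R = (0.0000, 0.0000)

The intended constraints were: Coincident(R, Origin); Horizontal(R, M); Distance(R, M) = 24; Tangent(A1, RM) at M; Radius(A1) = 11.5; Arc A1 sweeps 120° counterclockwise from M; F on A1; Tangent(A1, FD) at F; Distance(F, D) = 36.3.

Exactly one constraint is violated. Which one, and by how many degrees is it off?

Tangent(A1, FD) at F — off by 4.70°.

R = (0.00, 0.00) ✓; R.y = 0.00, M.y = 0.00 ✓; |RM| = 24.00 ✓; ∠(UM, MR) = 90.00° ✓; |UM| = 11.50 ✓; bearing(U→F) − bearing(U→M) = 120.0° ✓; |UF| = 11.50 ✓; ∠(UF, FD) = 85.30° ✗; |FD| = 36.30 ✓.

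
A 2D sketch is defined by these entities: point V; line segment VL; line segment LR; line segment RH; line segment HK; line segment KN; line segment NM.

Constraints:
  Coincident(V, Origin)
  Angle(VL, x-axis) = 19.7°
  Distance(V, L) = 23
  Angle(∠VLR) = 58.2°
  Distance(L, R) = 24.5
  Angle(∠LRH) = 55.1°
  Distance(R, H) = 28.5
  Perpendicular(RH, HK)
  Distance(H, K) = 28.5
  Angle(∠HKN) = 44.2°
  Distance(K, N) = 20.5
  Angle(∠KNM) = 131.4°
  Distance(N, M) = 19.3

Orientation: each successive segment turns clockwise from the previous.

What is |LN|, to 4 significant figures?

6.293

RH ⟂ HK, so HK runs at 43.00°; with |HK| = 28.5, K = (17.92, 24.08). ∠HKN = 44.2° gives KN at -92.80° from the x-axis; with |KN| = 20.5, N = (16.92, 3.603). Then |LN| = |N − L| = 6.293.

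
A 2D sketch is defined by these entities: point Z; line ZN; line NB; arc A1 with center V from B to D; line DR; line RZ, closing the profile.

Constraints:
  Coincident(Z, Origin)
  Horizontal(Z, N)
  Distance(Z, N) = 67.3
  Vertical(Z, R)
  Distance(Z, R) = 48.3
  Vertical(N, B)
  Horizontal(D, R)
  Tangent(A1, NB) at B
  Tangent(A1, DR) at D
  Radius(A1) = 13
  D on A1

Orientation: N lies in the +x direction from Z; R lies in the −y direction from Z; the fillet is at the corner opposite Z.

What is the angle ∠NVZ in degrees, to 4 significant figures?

77.19°

ZR is vertical with |ZR| = 48.3 and R on the −y side, so R = (0.000, -48.30). The virtual corner opposite Z is at (67.30, -48.30). The tangent condition forces VB to be normal to NB and the tangent condition forces VD to be normal to DR, with radius 13.0, so the center V sits 13.0 in from both sides at V = (54.30, -35.30). Then cos ∠NVZ = VN·VZ / (|VN||VZ|), giving 77.19°.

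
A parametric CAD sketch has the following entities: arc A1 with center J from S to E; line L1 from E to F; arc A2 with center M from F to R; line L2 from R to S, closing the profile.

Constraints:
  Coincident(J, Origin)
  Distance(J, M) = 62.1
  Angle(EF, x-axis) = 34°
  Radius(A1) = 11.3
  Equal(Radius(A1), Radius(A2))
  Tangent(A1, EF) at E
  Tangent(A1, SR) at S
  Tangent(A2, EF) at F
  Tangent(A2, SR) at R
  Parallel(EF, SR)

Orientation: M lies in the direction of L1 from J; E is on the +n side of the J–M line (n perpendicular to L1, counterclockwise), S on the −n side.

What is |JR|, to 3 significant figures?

63.1

Tangency of A1 to both parallel lines with radius 11.3 puts E and S at J ± 11.3·n: E = (-6.32, 9.37), S = (6.32, -9.37). Equal radii place F and R the same way about M: F = M + 11.3·n = (45.2, 44.1), R = M − 11.3·n = (57.8, 25.4). Then |JR| = |R − J| = 63.1.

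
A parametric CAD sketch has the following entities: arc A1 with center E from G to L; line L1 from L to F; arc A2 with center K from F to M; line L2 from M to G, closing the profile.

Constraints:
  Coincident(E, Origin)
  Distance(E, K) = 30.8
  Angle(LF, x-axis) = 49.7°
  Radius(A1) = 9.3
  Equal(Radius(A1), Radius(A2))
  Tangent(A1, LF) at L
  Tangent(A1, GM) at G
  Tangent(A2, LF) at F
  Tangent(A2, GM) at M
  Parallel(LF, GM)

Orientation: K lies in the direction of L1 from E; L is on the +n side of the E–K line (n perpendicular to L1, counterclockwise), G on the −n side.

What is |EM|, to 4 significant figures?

32.17

The slot axis is L1's direction at 49.7°, so u = (cos 49.7°, sin 49.7°) = (0.6468, 0.7627) and n = (−sin 49.7°, cos 49.7°) = (-0.7627, 0.6468). E is at the origin and K lies 30.8 along u from E, so K = 30.8·u = (19.92, 23.49). Tangency of A1 to both parallel lines with radius 9.3 puts L and G at E ± 9.3·n: L = (-7.093, 6.015), G = (7.093, -6.015). Equal radii place F and M the same way about K: F = K + 9.3·n = (12.83, 29.51), M = K − 9.3·n = (27.01, 17.48). Then |EM| = |M − E| = 32.17.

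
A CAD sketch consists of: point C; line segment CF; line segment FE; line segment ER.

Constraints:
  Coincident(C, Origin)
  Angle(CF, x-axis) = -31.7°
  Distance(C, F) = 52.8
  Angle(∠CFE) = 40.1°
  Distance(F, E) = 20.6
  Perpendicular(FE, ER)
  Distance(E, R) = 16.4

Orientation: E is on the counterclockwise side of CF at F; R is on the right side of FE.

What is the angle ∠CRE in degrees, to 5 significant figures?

21.432°

C is at the origin; CF runs at -31.7° with length 52.8, so F = 52.8·(cos -31.7°, sin -31.7°) = (44.923, -27.745). ∠CFE = 40.1°, so FE runs at -31.7° + (180° − 40.1°) = 108.20° from the x-axis; with |FE| = 20.6, E = F + 20.6·(cos 108.20°, sin 108.20°) = (38.489, -8.1755). FE ⟂ ER; with |ER| = 16.4 on the right of FE, R = E + 16.4·(0.94997, 0.31233) = (54.068, -3.0532). Then cos ∠CRE = RC·RE / (|RC||RE|), giving 21.432°.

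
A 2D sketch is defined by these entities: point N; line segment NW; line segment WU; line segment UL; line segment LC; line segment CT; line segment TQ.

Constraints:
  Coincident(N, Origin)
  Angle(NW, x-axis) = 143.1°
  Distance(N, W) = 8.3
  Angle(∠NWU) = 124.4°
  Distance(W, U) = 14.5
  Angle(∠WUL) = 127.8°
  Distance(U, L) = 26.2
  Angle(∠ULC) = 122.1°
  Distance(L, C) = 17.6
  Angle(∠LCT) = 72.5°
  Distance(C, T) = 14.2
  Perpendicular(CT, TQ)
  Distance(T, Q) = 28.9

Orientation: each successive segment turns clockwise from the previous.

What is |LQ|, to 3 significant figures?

15.0

N is at the origin; NW runs at 143.1° with length 8.3, so W = (-6.64, 4.98). ∠NWU = 124.4° gives WU at 87.5° from the x-axis; with |WU| = 14.5, U = (-6.00, 19.5). ∠WUL = 127.8° gives UL at 35.3° from the x-axis; with |UL| = 26.2, L = (15.4, 34.6). ∠ULC = 122.1° gives LC at -22.6° from the x-axis; with |LC| = 17.6, C = (31.6, 27.8). ∠LCT = 72.5° gives CT at -130° from the x-axis; with |CT| = 14.2, T = (22.5, 17.0). The perpendicularity gives TQ at right angles to CT, so TQ runs at 140°; with |TQ| = 28.9, Q = (0.374, 35.6). Then |LQ| = |Q − L| = 15.0.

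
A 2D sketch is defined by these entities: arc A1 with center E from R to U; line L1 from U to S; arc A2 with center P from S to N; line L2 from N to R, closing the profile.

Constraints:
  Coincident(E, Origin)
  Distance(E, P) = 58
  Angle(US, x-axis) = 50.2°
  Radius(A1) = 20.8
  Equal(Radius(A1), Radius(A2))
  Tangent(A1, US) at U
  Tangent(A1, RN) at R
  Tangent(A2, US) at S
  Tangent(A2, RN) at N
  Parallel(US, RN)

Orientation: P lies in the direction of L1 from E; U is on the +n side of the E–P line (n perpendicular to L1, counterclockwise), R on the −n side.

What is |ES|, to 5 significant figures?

61.617

The slot axis is L1's direction at 50.2°, so u = (cos 50.2°, sin 50.2°) = (0.64011, 0.76828) and n = (−sin 50.2°, cos 50.2°) = (-0.76828, 0.64011). E is at the origin and P lies 58.0 along u from E, so P = 58.0·u = (37.126, 44.560). Tangency of A1 to both parallel lines with radius 20.8 puts U and R at E ± 20.8·n: U = (-15.980, 13.314), R = (15.980, -13.314). Equal radii place S and N the same way about P: S = P + 20.8·n = (21.146, 57.875), N = P − 20.8·n = (53.107, 31.246). Then |ES| = |S − E| = 61.617.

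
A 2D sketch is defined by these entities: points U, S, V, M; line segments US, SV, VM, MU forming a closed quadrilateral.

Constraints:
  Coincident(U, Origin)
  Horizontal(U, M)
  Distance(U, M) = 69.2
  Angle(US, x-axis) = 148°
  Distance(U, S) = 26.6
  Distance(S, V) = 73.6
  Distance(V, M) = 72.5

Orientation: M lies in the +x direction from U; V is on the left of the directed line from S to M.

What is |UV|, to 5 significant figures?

70.703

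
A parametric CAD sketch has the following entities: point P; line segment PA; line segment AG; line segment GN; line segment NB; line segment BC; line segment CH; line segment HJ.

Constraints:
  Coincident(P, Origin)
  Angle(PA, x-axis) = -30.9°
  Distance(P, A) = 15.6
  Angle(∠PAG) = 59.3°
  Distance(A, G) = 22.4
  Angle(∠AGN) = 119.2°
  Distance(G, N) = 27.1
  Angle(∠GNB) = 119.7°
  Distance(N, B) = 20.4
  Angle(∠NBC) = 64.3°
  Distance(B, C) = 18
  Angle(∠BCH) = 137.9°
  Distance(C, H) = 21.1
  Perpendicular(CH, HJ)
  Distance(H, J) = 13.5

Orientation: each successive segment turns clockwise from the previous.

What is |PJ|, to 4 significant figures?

24.63

P is at the origin; PA runs at -30.9° with length 15.6, so A = (13.39, -8.011). ∠PAG = 59.3° gives AG at -151.6° from the x-axis; with |AG| = 22.4, G = (-6.318, -18.67). ∠AGN = 119.2° gives GN at 147.6° from the x-axis; with |GN| = 27.1, N = (-29.20, -4.144). ∠GNB = 119.7° gives NB at 87.30° from the x-axis; with |NB| = 20.4, B = (-28.24, 16.23). ∠NBC = 64.3° gives BC at -28.40° from the x-axis; with |BC| = 18.0, C = (-12.40, 7.672). ∠BCH = 137.9° gives CH at -70.50° from the x-axis; with |CH| = 21.1, H = (-5.362, -12.22). CH ⟂ HJ, so HJ runs at -160.5°; with |HJ| = 13.5, J = (-18.09, -16.72). Then |PJ| = |J − P| = 24.63.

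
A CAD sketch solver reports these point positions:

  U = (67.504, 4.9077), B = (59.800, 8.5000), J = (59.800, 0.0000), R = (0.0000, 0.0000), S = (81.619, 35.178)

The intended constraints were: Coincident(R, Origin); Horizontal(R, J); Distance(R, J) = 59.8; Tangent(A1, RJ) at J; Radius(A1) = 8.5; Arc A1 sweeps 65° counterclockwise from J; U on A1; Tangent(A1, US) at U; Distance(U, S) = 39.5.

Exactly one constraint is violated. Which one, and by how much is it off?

Distance(U, S) = 39.5 — off by 6.10.

R = (0.00, 0.00) ✓; R.y = 0.00, J.y = 0.00 ✓; |RJ| = 59.80 ✓; ∠(BJ, JR) = 90.00° ✓; |BJ| = 8.500 ✓; bearing(B→U) − bearing(B→J) = 65.00° ✓; |BU| = 8.500 ✓; ∠(BU, US) = 90.00° ✓; |US| = 33.40 ✗.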